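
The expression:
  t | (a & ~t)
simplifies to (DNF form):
a | t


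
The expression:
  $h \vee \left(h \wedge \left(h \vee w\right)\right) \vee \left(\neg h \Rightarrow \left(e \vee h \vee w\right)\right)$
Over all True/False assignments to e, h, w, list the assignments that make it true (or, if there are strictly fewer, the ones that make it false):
is false only for:
  e=False, h=False, w=False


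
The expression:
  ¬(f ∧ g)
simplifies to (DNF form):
¬f ∨ ¬g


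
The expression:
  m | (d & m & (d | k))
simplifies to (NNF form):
m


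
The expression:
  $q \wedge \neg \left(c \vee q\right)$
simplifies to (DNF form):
$\text{False}$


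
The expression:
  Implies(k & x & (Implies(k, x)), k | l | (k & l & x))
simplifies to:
True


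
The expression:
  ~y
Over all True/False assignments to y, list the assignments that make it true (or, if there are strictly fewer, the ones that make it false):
is true only for:
  y=False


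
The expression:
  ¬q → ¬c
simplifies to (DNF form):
q ∨ ¬c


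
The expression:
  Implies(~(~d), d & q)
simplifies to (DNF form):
q | ~d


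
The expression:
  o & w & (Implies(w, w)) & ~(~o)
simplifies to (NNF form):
o & w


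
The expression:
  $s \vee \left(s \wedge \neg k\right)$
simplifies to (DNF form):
$s$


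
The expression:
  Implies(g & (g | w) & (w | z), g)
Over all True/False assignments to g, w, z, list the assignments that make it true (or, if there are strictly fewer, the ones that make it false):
is always true.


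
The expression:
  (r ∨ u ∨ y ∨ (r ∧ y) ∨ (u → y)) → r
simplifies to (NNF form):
r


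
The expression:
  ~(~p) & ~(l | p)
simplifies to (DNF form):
False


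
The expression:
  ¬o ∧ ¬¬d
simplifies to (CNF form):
d ∧ ¬o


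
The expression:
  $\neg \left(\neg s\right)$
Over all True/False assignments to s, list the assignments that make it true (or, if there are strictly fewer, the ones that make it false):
is true only for:
  s=True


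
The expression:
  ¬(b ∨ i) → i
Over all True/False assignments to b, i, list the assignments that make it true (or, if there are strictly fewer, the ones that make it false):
is false only for:
  b=False, i=False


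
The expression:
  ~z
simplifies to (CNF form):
~z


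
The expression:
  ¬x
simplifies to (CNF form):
¬x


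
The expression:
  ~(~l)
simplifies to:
l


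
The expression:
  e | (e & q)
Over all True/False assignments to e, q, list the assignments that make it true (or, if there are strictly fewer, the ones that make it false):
is true only for:
  e=True, q=False;
  e=True, q=True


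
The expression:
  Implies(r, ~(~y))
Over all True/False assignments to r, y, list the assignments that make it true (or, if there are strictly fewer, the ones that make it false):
is false only for:
  r=True, y=False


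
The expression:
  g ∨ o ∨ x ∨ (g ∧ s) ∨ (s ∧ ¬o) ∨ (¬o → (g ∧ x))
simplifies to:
g ∨ o ∨ s ∨ x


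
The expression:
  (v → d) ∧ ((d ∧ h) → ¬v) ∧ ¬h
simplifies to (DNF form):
(d ∧ ¬h) ∨ (¬h ∧ ¬v)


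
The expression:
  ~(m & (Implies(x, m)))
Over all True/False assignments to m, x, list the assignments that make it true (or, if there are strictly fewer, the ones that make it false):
is true only for:
  m=False, x=False;
  m=False, x=True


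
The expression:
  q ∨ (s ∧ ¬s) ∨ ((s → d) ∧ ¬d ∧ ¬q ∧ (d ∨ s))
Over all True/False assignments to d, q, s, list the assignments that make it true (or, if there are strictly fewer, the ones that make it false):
is true only for:
  d=False, q=True, s=False;
  d=False, q=True, s=True;
  d=True, q=True, s=False;
  d=True, q=True, s=True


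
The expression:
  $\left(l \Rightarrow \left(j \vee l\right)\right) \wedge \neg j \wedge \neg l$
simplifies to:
$\neg j \wedge \neg l$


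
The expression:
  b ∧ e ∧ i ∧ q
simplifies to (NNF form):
b ∧ e ∧ i ∧ q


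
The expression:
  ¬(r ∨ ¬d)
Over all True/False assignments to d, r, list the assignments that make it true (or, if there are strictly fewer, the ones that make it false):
is true only for:
  d=True, r=False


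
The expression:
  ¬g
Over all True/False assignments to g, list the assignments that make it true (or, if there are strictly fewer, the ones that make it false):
is true only for:
  g=False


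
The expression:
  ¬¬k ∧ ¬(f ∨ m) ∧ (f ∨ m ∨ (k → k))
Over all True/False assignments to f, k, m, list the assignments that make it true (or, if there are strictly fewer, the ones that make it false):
is true only for:
  f=False, k=True, m=False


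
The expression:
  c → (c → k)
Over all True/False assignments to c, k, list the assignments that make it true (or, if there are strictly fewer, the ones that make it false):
is false only for:
  c=True, k=False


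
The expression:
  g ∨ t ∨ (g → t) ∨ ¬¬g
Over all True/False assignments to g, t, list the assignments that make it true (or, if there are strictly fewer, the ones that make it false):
is always true.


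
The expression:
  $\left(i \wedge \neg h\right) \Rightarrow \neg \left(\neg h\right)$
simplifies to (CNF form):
$h \vee \neg i$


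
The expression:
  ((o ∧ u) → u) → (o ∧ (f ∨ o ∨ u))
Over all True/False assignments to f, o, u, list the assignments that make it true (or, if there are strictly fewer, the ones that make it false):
is true only for:
  f=False, o=True, u=False;
  f=False, o=True, u=True;
  f=True, o=True, u=False;
  f=True, o=True, u=True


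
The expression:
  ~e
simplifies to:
~e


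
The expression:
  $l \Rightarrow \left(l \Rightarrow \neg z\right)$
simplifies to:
$\neg l \vee \neg z$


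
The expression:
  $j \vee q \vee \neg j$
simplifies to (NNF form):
$\text{True}$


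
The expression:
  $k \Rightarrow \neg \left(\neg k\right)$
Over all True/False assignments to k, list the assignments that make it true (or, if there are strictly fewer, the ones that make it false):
is always true.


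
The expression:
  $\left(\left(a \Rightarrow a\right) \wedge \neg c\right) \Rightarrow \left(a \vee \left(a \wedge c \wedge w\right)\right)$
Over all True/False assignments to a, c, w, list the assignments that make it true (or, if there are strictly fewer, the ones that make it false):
is false only for:
  a=False, c=False, w=False;
  a=False, c=False, w=True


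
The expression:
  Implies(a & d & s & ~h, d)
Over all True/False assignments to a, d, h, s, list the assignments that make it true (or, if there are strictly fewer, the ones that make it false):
is always true.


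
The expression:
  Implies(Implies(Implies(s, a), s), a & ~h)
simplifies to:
~s | (a & ~h)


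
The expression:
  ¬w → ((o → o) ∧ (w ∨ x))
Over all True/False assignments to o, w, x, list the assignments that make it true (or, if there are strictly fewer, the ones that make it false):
is false only for:
  o=False, w=False, x=False;
  o=True, w=False, x=False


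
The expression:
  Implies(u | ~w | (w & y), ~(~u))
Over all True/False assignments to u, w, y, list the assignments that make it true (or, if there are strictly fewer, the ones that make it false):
is false only for:
  u=False, w=False, y=False;
  u=False, w=False, y=True;
  u=False, w=True, y=True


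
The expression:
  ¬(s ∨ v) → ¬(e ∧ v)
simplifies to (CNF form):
True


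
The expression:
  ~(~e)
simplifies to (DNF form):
e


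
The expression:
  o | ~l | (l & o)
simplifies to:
o | ~l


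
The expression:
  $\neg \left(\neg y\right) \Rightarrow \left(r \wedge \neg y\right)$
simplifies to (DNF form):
$\neg y$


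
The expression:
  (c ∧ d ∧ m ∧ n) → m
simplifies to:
True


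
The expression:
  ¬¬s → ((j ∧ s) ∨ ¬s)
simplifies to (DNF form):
j ∨ ¬s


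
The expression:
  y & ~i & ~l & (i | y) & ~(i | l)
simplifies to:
y & ~i & ~l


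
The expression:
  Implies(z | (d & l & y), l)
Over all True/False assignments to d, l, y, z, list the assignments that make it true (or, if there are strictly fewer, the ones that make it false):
is false only for:
  d=False, l=False, y=False, z=True;
  d=False, l=False, y=True, z=True;
  d=True, l=False, y=False, z=True;
  d=True, l=False, y=True, z=True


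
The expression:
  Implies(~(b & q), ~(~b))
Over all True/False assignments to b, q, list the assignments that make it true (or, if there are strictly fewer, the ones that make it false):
is true only for:
  b=True, q=False;
  b=True, q=True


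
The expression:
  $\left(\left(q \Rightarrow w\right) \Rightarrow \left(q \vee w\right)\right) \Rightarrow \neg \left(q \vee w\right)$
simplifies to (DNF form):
$\neg q \wedge \neg w$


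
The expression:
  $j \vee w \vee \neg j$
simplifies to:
$\text{True}$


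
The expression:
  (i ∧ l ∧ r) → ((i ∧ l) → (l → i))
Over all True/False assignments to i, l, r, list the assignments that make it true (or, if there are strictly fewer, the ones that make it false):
is always true.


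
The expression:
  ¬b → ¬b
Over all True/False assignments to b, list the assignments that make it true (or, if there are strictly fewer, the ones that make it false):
is always true.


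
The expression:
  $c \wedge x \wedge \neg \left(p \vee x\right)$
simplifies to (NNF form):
$\text{False}$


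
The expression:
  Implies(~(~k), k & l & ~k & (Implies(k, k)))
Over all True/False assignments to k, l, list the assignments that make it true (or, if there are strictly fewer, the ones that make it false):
is true only for:
  k=False, l=False;
  k=False, l=True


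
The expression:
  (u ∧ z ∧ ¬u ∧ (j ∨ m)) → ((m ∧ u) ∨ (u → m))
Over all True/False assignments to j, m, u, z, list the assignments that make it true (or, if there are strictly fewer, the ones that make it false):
is always true.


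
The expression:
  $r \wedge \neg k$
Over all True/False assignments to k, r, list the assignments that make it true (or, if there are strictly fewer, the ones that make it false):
is true only for:
  k=False, r=True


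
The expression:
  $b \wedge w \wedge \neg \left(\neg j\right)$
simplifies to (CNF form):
$b \wedge j \wedge w$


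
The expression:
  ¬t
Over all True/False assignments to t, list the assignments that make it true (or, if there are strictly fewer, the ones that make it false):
is true only for:
  t=False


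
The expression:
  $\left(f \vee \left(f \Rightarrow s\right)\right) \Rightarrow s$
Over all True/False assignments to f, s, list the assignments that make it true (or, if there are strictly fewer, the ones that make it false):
is true only for:
  f=False, s=True;
  f=True, s=True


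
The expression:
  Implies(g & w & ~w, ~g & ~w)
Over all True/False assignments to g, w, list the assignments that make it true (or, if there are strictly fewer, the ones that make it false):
is always true.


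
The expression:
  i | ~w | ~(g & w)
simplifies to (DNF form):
i | ~g | ~w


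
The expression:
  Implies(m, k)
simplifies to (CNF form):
k | ~m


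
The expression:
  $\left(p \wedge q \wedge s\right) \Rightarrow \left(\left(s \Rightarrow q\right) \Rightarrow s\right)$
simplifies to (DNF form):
$\text{True}$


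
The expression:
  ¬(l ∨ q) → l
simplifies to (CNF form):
l ∨ q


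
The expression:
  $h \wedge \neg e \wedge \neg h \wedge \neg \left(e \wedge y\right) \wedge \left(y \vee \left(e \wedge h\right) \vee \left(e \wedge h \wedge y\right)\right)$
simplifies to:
$\text{False}$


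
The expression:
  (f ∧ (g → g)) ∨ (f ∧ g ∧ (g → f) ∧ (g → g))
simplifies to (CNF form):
f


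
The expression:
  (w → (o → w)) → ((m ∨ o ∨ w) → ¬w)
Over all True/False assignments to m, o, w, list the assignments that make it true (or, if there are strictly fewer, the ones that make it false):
is true only for:
  m=False, o=False, w=False;
  m=False, o=True, w=False;
  m=True, o=False, w=False;
  m=True, o=True, w=False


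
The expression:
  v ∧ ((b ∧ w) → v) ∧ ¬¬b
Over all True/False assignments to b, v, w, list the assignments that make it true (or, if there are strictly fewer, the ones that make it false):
is true only for:
  b=True, v=True, w=False;
  b=True, v=True, w=True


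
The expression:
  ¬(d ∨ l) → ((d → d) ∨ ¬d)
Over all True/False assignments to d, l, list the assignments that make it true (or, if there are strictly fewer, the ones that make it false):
is always true.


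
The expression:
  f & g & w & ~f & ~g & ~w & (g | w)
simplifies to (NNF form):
False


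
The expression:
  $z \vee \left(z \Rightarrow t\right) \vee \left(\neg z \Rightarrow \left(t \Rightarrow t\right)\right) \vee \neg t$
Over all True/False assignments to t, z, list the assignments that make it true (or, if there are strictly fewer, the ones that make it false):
is always true.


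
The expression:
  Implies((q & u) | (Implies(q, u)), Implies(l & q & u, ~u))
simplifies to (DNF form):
~l | ~q | ~u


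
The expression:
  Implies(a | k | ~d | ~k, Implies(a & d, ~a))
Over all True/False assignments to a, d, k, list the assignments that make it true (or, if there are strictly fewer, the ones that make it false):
is false only for:
  a=True, d=True, k=False;
  a=True, d=True, k=True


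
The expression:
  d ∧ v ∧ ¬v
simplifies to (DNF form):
False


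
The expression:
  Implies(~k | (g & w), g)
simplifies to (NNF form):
g | k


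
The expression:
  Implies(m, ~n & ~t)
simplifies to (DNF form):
~m | (~n & ~t)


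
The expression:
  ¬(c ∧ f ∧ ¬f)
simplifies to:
True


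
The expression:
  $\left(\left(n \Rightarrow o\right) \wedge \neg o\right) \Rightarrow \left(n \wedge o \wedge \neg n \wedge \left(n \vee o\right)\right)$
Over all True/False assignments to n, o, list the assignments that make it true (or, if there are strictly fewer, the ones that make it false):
is false only for:
  n=False, o=False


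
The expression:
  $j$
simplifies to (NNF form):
$j$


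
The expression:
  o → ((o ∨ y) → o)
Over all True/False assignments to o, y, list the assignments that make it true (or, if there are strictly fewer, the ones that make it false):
is always true.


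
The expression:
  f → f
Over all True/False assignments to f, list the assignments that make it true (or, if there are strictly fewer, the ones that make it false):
is always true.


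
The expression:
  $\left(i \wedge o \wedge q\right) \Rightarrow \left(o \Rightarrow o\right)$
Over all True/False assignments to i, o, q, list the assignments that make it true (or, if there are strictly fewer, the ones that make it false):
is always true.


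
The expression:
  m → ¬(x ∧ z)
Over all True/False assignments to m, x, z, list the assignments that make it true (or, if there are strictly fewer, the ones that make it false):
is false only for:
  m=True, x=True, z=True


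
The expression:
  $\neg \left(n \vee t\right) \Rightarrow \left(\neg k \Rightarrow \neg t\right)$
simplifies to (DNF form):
$\text{True}$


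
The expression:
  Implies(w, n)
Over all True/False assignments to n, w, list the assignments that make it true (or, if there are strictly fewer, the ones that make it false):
is false only for:
  n=False, w=True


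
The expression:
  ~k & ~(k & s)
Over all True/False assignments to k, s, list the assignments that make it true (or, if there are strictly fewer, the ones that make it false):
is true only for:
  k=False, s=False;
  k=False, s=True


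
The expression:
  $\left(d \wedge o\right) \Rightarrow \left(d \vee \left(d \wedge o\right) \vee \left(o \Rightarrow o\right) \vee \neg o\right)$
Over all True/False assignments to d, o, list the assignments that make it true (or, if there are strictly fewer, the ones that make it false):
is always true.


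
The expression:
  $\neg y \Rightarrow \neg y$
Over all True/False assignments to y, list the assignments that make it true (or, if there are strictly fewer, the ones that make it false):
is always true.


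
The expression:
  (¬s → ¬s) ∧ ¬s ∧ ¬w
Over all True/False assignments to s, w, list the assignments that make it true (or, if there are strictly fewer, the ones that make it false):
is true only for:
  s=False, w=False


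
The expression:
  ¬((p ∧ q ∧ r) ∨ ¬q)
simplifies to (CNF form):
q ∧ (¬p ∨ ¬r)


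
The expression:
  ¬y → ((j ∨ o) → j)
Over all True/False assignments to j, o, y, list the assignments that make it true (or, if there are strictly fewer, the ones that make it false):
is false only for:
  j=False, o=True, y=False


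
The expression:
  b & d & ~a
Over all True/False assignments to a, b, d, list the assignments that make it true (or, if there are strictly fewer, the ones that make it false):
is true only for:
  a=False, b=True, d=True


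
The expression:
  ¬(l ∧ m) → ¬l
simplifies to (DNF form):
m ∨ ¬l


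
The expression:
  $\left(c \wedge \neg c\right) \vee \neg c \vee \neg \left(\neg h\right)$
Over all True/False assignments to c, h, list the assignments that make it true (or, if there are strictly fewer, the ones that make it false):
is false only for:
  c=True, h=False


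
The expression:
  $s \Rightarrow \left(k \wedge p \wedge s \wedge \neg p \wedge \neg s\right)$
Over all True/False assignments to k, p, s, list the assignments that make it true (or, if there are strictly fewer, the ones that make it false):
is true only for:
  k=False, p=False, s=False;
  k=False, p=True, s=False;
  k=True, p=False, s=False;
  k=True, p=True, s=False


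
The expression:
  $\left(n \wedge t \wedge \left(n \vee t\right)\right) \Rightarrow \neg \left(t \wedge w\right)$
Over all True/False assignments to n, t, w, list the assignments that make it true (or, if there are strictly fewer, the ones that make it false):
is false only for:
  n=True, t=True, w=True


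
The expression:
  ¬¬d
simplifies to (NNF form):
d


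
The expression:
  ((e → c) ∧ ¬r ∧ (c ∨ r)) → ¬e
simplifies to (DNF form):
r ∨ ¬c ∨ ¬e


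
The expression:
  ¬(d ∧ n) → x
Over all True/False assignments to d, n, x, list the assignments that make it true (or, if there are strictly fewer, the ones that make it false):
is false only for:
  d=False, n=False, x=False;
  d=False, n=True, x=False;
  d=True, n=False, x=False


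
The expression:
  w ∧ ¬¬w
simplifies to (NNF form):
w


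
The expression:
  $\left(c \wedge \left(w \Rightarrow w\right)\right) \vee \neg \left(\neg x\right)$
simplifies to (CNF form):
$c \vee x$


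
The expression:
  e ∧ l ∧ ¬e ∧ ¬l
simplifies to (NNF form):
False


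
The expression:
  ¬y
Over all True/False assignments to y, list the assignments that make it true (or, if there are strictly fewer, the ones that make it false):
is true only for:
  y=False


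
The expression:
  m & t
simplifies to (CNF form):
m & t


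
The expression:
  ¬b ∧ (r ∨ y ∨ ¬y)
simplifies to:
¬b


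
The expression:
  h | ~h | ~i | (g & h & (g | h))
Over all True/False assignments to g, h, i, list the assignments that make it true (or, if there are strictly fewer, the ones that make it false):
is always true.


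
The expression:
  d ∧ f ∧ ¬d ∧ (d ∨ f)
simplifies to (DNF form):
False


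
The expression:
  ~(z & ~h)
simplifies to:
h | ~z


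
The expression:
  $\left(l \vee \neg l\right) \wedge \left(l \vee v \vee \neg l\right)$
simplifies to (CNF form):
$\text{True}$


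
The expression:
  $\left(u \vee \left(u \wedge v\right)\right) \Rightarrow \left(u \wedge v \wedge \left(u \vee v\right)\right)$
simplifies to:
$v \vee \neg u$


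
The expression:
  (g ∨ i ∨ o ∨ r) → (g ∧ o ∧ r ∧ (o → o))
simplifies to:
(g ∧ o ∧ r) ∨ (¬g ∧ ¬i ∧ ¬o ∧ ¬r)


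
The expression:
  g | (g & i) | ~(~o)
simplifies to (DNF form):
g | o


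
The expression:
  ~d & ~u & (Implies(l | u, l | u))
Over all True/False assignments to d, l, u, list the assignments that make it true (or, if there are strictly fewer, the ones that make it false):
is true only for:
  d=False, l=False, u=False;
  d=False, l=True, u=False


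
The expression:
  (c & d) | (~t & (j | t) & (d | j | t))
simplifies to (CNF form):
(c | j) & (d | j) & (c | ~t) & (d | ~t)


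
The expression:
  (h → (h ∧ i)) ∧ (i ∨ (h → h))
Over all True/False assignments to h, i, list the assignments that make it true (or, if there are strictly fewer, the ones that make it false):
is false only for:
  h=True, i=False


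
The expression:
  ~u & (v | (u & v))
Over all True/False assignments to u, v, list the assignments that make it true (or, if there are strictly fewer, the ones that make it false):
is true only for:
  u=False, v=True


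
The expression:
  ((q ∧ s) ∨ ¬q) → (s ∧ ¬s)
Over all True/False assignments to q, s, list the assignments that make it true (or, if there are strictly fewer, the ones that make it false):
is true only for:
  q=True, s=False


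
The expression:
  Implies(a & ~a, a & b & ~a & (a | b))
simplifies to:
True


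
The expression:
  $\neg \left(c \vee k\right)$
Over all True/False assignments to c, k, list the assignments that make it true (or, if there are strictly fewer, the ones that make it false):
is true only for:
  c=False, k=False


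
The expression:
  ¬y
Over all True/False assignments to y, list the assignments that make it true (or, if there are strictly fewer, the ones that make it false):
is true only for:
  y=False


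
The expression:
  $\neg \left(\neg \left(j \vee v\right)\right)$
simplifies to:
$j \vee v$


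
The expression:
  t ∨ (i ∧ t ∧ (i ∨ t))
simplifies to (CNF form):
t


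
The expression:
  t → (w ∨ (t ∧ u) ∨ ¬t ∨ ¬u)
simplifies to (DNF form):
True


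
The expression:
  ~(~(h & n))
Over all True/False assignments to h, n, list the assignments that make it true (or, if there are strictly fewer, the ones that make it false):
is true only for:
  h=True, n=True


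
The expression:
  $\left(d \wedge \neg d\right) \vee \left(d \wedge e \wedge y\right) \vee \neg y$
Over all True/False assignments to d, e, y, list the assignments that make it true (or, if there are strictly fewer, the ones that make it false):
is false only for:
  d=False, e=False, y=True;
  d=False, e=True, y=True;
  d=True, e=False, y=True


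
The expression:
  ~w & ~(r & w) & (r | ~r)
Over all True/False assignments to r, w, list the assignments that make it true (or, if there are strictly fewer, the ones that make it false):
is true only for:
  r=False, w=False;
  r=True, w=False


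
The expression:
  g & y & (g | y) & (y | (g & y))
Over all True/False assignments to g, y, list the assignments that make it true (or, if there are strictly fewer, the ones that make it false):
is true only for:
  g=True, y=True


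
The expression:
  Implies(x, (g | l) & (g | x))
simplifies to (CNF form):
g | l | ~x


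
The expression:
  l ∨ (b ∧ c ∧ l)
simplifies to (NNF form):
l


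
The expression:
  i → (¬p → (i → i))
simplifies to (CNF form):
True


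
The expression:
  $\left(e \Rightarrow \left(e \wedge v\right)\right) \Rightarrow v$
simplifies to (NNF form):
$e \vee v$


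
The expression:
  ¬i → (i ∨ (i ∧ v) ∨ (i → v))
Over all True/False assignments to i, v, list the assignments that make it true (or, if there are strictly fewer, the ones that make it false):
is always true.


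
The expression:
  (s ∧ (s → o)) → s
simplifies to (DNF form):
True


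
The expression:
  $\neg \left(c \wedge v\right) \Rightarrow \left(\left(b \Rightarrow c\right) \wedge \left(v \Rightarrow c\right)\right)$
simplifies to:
$c \vee \left(\neg b \wedge \neg v\right)$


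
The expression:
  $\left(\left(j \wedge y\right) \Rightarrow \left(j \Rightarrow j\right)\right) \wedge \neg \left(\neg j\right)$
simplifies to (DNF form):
$j$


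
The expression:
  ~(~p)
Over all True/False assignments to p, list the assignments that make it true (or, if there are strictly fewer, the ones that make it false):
is true only for:
  p=True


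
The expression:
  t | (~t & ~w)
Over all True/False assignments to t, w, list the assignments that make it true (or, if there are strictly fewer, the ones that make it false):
is false only for:
  t=False, w=True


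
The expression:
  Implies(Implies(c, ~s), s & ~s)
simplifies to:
c & s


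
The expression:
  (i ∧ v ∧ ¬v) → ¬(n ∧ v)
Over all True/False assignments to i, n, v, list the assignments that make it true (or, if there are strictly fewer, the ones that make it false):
is always true.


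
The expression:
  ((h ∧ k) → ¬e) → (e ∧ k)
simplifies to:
e ∧ k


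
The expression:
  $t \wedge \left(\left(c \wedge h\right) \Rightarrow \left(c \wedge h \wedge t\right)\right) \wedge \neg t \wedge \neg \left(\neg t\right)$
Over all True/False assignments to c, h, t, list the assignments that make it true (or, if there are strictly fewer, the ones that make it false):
is never true.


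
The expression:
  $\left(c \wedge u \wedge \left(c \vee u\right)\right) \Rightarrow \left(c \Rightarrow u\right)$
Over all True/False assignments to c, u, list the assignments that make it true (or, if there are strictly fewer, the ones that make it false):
is always true.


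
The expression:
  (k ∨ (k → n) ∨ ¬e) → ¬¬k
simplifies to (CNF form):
k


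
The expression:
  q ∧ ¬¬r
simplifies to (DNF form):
q ∧ r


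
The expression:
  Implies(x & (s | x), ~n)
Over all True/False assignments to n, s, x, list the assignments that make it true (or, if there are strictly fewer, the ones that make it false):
is false only for:
  n=True, s=False, x=True;
  n=True, s=True, x=True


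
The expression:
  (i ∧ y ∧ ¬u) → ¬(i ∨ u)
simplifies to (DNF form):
u ∨ ¬i ∨ ¬y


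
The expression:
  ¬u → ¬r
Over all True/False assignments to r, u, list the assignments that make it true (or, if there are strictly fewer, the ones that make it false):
is false only for:
  r=True, u=False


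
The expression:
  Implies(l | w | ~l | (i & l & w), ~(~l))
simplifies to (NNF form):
l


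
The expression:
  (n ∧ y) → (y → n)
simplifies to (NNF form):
True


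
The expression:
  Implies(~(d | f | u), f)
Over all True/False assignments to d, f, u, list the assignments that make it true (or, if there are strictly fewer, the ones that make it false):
is false only for:
  d=False, f=False, u=False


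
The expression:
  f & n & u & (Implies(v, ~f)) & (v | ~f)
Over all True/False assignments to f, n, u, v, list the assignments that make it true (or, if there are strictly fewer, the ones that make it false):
is never true.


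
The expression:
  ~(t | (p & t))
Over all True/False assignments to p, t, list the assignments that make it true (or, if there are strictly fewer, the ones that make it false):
is true only for:
  p=False, t=False;
  p=True, t=False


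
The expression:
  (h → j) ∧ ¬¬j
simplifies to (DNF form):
j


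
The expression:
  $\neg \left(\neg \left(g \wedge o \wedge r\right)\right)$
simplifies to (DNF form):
$g \wedge o \wedge r$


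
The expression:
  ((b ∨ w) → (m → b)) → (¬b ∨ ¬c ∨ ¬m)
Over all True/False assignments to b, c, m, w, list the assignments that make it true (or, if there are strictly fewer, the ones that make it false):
is false only for:
  b=True, c=True, m=True, w=False;
  b=True, c=True, m=True, w=True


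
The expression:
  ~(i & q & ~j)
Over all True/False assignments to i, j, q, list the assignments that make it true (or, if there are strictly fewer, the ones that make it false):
is false only for:
  i=True, j=False, q=True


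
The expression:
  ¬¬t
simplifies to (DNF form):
t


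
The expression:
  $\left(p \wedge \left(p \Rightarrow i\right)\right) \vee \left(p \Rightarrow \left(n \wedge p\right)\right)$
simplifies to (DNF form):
$i \vee n \vee \neg p$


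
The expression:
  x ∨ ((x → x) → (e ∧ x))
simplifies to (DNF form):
x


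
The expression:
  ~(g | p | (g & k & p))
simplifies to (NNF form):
~g & ~p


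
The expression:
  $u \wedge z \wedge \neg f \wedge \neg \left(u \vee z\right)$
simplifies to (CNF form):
$\text{False}$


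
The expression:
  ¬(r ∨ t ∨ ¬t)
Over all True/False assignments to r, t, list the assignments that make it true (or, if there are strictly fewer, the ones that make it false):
is never true.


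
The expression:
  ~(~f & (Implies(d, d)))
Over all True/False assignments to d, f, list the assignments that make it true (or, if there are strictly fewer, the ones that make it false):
is true only for:
  d=False, f=True;
  d=True, f=True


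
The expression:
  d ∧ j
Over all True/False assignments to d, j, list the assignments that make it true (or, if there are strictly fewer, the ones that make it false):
is true only for:
  d=True, j=True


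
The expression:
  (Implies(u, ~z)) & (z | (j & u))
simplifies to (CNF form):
(j | z) & (u | z) & (~u | ~z)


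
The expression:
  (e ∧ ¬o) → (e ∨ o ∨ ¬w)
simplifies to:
True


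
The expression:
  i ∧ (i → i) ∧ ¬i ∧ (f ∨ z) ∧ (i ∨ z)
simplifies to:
False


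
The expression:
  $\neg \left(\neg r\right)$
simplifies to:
$r$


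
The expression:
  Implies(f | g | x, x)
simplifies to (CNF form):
(x | ~f) & (x | ~g)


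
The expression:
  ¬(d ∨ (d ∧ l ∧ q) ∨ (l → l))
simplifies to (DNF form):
False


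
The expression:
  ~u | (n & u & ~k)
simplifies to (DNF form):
~u | (n & ~k)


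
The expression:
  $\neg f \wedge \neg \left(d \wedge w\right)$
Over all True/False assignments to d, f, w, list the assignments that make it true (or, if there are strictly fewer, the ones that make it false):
is true only for:
  d=False, f=False, w=False;
  d=False, f=False, w=True;
  d=True, f=False, w=False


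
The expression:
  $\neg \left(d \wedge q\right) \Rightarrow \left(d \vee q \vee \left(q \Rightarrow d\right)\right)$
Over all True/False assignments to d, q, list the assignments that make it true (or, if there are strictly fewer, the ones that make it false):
is always true.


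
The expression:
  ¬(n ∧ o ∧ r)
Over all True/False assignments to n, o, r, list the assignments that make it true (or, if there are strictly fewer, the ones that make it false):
is false only for:
  n=True, o=True, r=True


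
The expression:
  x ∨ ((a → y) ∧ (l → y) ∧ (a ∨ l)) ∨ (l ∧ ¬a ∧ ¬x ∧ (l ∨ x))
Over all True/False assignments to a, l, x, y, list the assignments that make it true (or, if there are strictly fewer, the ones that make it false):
is false only for:
  a=False, l=False, x=False, y=False;
  a=False, l=False, x=False, y=True;
  a=True, l=False, x=False, y=False;
  a=True, l=True, x=False, y=False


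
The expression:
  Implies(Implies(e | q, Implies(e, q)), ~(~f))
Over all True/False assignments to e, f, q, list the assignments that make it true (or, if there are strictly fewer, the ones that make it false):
is false only for:
  e=False, f=False, q=False;
  e=False, f=False, q=True;
  e=True, f=False, q=True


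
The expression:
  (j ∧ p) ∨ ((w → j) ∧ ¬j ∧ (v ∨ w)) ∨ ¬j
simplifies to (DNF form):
p ∨ ¬j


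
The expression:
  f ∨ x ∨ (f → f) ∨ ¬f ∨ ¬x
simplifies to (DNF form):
True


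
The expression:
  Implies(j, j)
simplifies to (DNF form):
True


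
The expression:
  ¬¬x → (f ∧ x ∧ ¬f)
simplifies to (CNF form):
¬x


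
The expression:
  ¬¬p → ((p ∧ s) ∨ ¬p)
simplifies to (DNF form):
s ∨ ¬p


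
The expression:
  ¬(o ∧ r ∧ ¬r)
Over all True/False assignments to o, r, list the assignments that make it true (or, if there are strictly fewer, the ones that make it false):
is always true.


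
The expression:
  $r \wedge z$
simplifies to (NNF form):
$r \wedge z$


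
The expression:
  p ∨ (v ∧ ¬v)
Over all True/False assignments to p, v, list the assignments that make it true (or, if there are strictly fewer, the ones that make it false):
is true only for:
  p=True, v=False;
  p=True, v=True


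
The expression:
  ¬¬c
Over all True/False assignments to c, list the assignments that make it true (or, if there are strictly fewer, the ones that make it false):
is true only for:
  c=True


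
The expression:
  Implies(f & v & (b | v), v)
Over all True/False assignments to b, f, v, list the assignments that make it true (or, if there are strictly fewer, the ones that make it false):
is always true.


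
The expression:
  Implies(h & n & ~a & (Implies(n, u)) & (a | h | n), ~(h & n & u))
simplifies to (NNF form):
a | ~h | ~n | ~u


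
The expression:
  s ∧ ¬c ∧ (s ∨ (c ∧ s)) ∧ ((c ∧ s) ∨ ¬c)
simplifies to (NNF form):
s ∧ ¬c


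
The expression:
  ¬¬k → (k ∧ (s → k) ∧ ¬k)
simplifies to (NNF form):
¬k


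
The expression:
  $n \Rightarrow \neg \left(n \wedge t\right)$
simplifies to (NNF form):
$\neg n \vee \neg t$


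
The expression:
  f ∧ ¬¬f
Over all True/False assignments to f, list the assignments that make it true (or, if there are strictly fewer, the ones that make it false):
is true only for:
  f=True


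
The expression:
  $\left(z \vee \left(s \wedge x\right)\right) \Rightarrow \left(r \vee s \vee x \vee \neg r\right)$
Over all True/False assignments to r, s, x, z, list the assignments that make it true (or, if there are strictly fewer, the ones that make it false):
is always true.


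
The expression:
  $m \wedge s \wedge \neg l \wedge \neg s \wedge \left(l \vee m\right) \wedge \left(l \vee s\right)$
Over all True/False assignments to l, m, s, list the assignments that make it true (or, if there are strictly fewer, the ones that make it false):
is never true.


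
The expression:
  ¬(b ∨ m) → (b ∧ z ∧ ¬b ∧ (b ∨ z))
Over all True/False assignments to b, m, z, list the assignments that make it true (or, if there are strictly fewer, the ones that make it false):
is false only for:
  b=False, m=False, z=False;
  b=False, m=False, z=True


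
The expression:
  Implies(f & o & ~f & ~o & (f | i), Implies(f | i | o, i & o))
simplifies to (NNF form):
True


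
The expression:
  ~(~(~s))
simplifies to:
~s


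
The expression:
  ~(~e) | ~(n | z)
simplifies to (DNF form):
e | (~n & ~z)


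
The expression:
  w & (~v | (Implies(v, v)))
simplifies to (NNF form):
w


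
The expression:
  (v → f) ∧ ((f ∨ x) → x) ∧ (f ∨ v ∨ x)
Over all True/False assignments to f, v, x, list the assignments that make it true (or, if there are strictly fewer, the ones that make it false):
is true only for:
  f=False, v=False, x=True;
  f=True, v=False, x=True;
  f=True, v=True, x=True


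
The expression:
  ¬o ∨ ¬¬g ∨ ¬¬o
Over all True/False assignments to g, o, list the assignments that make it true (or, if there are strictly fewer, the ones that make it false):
is always true.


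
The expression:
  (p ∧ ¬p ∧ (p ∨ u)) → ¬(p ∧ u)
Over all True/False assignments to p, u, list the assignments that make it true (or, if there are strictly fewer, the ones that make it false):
is always true.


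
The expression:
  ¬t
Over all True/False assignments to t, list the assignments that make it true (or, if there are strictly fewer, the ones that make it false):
is true only for:
  t=False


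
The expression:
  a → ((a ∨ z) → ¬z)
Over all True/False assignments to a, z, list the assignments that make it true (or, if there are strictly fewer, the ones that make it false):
is false only for:
  a=True, z=True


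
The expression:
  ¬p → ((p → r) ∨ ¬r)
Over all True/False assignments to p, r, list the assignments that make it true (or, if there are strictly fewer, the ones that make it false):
is always true.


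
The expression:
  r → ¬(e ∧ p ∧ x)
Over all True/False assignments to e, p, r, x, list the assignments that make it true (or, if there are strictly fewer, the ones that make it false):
is false only for:
  e=True, p=True, r=True, x=True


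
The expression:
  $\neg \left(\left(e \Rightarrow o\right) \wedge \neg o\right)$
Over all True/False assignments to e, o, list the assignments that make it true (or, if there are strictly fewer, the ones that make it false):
is false only for:
  e=False, o=False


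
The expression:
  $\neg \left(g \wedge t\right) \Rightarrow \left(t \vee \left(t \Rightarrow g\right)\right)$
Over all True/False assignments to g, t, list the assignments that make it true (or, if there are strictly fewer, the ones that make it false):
is always true.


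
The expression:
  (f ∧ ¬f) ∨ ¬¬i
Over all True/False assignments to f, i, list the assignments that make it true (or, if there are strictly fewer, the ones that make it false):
is true only for:
  f=False, i=True;
  f=True, i=True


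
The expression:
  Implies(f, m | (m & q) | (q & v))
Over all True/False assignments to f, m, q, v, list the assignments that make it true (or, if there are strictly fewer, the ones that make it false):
is false only for:
  f=True, m=False, q=False, v=False;
  f=True, m=False, q=False, v=True;
  f=True, m=False, q=True, v=False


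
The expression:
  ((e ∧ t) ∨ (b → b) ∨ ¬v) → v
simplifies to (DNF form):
v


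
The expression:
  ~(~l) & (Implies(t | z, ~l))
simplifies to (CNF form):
l & ~t & ~z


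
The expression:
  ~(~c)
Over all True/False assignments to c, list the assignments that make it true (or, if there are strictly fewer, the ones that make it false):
is true only for:
  c=True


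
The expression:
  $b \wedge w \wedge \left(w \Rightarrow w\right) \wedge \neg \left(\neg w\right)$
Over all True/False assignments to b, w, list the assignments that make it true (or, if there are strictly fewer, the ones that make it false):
is true only for:
  b=True, w=True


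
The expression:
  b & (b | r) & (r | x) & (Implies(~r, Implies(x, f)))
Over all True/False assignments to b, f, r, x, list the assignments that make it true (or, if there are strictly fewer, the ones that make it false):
is true only for:
  b=True, f=False, r=True, x=False;
  b=True, f=False, r=True, x=True;
  b=True, f=True, r=False, x=True;
  b=True, f=True, r=True, x=False;
  b=True, f=True, r=True, x=True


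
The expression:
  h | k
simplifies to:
h | k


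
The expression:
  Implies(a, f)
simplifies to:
f | ~a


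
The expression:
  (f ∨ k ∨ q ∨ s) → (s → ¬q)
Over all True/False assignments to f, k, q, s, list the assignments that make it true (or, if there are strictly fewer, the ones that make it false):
is false only for:
  f=False, k=False, q=True, s=True;
  f=False, k=True, q=True, s=True;
  f=True, k=False, q=True, s=True;
  f=True, k=True, q=True, s=True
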